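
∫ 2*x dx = x^2 + C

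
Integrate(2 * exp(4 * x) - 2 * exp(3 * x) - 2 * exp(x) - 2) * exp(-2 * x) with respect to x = (-(1 - exp(x))*exp(x) - 1)^2*exp(-2*x) + C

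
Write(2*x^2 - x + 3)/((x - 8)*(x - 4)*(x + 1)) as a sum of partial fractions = 2/(15*(x + 1)) - 31/(20*(x - 4)) + 41/(12*(x - 8))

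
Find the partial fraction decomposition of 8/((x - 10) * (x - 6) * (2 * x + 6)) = 4/(117*(x + 3)) - 1/(9*(x - 6)) + 1/(13*(x - 10))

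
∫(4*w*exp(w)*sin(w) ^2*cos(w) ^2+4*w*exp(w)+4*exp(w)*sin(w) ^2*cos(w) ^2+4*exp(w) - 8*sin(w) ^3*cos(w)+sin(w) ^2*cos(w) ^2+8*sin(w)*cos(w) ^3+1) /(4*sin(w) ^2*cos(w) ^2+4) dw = w*exp(w) + w/4 + log(9/8 - cos(4*w)/8) + C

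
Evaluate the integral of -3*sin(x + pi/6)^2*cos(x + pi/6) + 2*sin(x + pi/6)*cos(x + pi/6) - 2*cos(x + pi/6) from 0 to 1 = -2*sin(pi/6 + 1) - sin(pi/6 + 1)^3 + 7/8 + sin(pi/6 + 1)^2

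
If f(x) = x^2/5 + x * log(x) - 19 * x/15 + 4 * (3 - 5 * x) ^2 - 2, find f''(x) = (1002*x + 5)/(5*x)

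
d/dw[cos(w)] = -sin(w)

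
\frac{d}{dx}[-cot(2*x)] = 2/sin(2*x)^2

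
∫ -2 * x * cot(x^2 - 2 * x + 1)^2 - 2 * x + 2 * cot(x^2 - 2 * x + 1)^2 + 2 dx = cot((x - 1)^2) + C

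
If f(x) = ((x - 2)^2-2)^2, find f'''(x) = 24*x - 48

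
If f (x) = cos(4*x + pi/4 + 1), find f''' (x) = 64*sin(4*x + pi/4 + 1)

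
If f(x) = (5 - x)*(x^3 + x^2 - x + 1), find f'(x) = -4*x^3 + 12*x^2 + 12*x - 6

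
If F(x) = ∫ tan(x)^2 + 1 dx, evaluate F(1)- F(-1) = 2*tan(1)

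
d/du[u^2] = 2*u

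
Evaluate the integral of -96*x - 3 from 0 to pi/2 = -12*pi^2 - 3*pi/2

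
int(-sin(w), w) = cos(w) + C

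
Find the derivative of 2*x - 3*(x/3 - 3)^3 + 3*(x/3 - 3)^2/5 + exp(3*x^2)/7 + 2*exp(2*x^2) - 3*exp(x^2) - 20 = -x^2/3 + 6*x*exp(3*x^2)/7 + 8*x*exp(2*x^2) - 6*x*exp(x^2) + 92*x/15 - 131/5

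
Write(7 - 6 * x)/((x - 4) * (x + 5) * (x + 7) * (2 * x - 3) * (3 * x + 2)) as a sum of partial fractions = 891/(44954*(3*x + 2)) + 32/(14365*(2*x - 3)) + 49/(7106*(x + 7)) - 37/(3042*(x + 5)) - 17/(6930*(x - 4))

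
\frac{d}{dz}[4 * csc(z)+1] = -4*cot(z)*csc(z)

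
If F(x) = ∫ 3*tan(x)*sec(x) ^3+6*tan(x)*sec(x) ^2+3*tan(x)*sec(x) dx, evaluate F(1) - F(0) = -8 + (1 + sec(1))^3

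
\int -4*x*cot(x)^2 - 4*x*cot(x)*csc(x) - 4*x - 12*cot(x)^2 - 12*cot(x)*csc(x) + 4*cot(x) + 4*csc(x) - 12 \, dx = (4*x + 12)*(cot(x) + csc(x)) + C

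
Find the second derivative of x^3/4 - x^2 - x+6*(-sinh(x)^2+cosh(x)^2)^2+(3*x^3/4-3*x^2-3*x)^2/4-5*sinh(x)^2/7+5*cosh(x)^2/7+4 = 135*x^4/32 - 45*x^3/2 + 27*x^2/2 + 57*x/2 + 5/2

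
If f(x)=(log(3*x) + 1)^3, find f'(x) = (3*log(x)^2 + 6*log(x) + 6*log(3)*log(x) + 3 + 3*log(3)^2 + 6*log(3))/x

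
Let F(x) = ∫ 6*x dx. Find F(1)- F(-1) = 0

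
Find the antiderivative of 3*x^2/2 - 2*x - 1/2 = x^3/2 - x^2 - x/2 + C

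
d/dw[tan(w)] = cos(w)^(-2)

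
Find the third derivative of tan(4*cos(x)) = 4*(-96*(-1 + cos(4*cos(x))^(-2))^2*sin(x)^2 + 96*sin(x)^2 - 128*sin(x)^2/cos(4*cos(x))^2 + 24*sin(4*cos(x))*cos(x)/cos(4*cos(x))^3 + cos(4*cos(x))^(-2))*sin(x)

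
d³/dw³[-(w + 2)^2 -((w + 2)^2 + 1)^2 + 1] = -24*w - 48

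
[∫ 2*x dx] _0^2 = 4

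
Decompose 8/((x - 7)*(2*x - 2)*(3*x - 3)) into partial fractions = -1/(27*(x - 1)) - 2/(9*(x - 1)^2) + 1/(27*(x - 7))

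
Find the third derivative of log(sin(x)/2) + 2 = 2*cos(x)/sin(x)^3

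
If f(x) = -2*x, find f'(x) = -2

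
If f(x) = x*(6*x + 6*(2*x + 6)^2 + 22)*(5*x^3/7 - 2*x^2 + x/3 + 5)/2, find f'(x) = 360*x^5/7 + 1035*x^4/7 - 244*x^3 - 459*x^2 + 2488*x/3 + 595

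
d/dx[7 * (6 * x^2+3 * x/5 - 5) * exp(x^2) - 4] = 84*x^3*exp(x^2) + 42*x^2*exp(x^2)/5 + 14*x*exp(x^2) + 21*exp(x^2)/5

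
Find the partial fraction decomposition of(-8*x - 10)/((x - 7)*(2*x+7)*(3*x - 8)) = 282/(481*(3*x - 8)) + 24/(259*(2*x + 7)) - 22/(91*(x - 7))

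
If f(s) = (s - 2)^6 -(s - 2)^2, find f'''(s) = 120*s^3 - 720*s^2 + 1440*s - 960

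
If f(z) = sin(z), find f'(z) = cos(z)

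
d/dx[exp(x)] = exp(x)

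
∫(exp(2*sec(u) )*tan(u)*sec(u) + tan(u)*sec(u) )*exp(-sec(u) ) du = 2*sinh(1/cos(u)) + C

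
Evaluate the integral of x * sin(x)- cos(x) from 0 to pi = pi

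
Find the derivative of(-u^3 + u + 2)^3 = -9*u^8 + 21*u^6 + 36*u^5 - 15*u^4 - 48*u^3 - 33*u^2 + 12*u + 12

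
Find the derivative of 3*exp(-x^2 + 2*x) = -6*x*exp(-x^2 + 2*x) + 6*exp(-x^2 + 2*x)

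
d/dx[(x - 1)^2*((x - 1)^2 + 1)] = 4*x^3 - 12*x^2 + 14*x - 6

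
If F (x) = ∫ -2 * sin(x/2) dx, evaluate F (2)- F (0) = -4 + 4*cos(1)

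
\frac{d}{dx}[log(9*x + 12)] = 3/(3*x + 4)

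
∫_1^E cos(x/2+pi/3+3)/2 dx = sin(pi/3 + E/2 + 3) - sin(pi/3 + 7/2)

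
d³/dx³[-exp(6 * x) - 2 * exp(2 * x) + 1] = -216*exp(6*x) - 16*exp(2*x)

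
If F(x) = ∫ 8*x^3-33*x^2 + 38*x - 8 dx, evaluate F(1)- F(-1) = -38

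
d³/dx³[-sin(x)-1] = cos(x)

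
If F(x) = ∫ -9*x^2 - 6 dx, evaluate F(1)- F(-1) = -18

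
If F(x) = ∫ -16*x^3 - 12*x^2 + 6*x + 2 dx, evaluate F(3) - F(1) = -396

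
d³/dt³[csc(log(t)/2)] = (6 - 7*cos(log(t)/2)/sin(log(t)/2) - 12/sin(log(t)/2)^2 - 6*cos(log(t)/2)/sin(log(t)/2)^3)/(8*t^3*sin(log(t)/2))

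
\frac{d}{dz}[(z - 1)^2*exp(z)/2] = z^2*exp(z)/2 - exp(z)/2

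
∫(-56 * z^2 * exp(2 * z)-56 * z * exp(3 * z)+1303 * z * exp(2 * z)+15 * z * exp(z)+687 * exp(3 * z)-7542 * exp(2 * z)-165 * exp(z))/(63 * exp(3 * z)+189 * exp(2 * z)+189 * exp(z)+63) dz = (-28*z^2*exp(2*z) + 687*z*exp(2*z) + 15*z*exp(z) - 4401*exp(2*z) - 558*exp(z) - 189)/(63*(exp(2*z) + 2*exp(z) + 1)) + C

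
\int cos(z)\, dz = sin(z) + C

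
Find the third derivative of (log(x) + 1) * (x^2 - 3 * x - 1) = (2*x^2 + 3*x - 2)/x^3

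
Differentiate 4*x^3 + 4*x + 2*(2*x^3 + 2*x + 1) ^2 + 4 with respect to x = 48*x^5 + 64*x^3 + 36*x^2 + 16*x + 12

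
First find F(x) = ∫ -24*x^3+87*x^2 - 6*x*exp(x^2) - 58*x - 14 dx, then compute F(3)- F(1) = -3*exp(9) + 3*E + 14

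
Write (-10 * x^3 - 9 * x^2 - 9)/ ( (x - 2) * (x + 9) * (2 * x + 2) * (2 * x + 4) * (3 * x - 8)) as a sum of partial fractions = -3039/(6160*(3*x - 8)) + 117/(1540*(x + 9)) - 5/(224*(x + 2)) - 1/(132*(x + 1)) + 125/(1056*(x - 2))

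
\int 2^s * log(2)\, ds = 2^s + C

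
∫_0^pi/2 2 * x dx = pi^2/4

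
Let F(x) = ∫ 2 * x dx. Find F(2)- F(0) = 4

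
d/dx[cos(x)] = -sin(x)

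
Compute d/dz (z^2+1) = 2*z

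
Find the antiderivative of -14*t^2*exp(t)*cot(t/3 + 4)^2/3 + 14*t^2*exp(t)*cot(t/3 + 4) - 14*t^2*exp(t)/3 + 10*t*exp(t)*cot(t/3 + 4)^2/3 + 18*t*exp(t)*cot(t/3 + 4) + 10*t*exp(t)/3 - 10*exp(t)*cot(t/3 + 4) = 2*t*(7*t - 5)*exp(t)*cot(t/3 + 4) + C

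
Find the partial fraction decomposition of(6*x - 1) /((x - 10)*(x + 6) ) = 37/(16*(x + 6)) + 59/(16*(x - 10))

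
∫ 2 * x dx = x^2 + C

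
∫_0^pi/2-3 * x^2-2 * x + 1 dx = -pi^3/8 - pi^2/4 + pi/2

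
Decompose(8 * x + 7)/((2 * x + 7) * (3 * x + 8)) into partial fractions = -43/(5*(3*x + 8)) + 42/(5*(2*x + 7))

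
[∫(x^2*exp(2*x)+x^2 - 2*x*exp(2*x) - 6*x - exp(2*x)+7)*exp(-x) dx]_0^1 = 0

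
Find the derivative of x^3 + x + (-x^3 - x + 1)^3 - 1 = -9*x^8 - 21*x^6 + 18*x^5 - 15*x^4 + 24*x^3 - 9*x^2 + 6*x - 2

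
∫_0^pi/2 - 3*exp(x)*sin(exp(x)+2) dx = 3*cos(2 + exp(pi/2)) - 3*cos(3)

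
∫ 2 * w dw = w^2 + C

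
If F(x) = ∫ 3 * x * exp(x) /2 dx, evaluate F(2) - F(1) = 3*exp(2)/2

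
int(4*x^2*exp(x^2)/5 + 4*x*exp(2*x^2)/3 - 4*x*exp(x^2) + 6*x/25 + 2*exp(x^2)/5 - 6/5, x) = -6*x/5 + (3*x + 5*exp(x^2))^2/75 - 2*exp(x^2) + C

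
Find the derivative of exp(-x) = -exp(-x)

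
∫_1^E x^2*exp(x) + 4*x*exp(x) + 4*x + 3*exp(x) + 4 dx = -4*E - 8 + (1 + E)^2*(2 + exp(E))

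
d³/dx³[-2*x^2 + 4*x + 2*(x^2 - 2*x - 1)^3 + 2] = 240*x^3 - 720*x^2 + 432*x + 48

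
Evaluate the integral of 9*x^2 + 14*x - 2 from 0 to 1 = 8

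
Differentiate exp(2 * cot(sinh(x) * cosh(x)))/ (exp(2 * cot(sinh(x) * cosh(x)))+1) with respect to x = -2*exp(2/tan(sinh(x)*cosh(x)))*cosh(2*x)/((exp(2/tan(sinh(x)*cosh(x))) + 1)^2*sin(sinh(x)*cosh(x))^2)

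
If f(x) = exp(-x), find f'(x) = -exp(-x)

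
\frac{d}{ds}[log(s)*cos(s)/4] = (-s*log(s)*sin(s) + cos(s))/(4*s)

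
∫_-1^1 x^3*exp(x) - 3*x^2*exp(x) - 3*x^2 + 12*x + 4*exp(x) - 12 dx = -26 - E + 27*exp(-1)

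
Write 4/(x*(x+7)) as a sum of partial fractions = -4/(7*(x + 7)) + 4/(7*x)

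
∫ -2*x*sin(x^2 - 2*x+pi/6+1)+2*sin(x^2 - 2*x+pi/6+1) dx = cos((x - 1)^2 + pi/6) + C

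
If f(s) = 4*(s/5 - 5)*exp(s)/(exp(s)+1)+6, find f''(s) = (-4*s*exp(2*s) + 4*s*exp(s) + 108*exp(2*s) - 92*exp(s))/(5*exp(3*s) + 15*exp(2*s) + 15*exp(s) + 5)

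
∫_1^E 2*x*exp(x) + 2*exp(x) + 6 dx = -6 + 4*E + 2*exp(1 + E)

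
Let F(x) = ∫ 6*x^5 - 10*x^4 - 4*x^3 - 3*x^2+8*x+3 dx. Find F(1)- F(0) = 4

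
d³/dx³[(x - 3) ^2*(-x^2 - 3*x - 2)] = 18 - 24*x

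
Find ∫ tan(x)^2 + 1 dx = tan(x) + C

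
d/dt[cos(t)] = -sin(t)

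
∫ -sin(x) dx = cos(x) + C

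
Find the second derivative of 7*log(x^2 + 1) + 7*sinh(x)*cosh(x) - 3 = 14*(x^4*sinh(2*x) + 2*x^2*sinh(2*x) - x^2 + sinh(2*x) + 1)/(x^4 + 2*x^2 + 1)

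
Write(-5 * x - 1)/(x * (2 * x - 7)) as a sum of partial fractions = -37/(7*(2*x - 7)) + 1/(7*x)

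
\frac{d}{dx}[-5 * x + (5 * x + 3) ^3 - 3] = 375*x^2 + 450*x + 130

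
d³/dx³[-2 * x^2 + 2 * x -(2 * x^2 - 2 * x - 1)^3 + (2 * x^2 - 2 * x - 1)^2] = -960*x^3 + 1440*x^2 - 192*x - 144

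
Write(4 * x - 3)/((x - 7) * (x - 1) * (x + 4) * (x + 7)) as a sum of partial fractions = 31/(336*(x + 7)) - 19/(165*(x + 4)) - 1/(240*(x - 1)) + 25/(924*(x - 7))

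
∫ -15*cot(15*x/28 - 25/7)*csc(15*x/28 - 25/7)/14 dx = 2*csc(15*x/28 - 25/7) + C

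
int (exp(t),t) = exp(t) + C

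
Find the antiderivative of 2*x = x^2 + C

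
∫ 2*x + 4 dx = x^2 + 4*x + C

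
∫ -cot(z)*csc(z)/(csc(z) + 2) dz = log(csc(z) + 2) + C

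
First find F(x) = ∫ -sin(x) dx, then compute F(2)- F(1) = -cos(1) + cos(2)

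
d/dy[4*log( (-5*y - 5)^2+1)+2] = (200*y + 200)/(25*y^2 + 50*y + 26)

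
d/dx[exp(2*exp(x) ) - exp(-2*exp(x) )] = (2*exp(x) + 2*exp(x + 4*exp(x)))*exp(-2*exp(x))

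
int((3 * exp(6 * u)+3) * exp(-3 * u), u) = 2*sinh(3*u) + C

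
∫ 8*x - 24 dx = 4*x^2 - 24*x + C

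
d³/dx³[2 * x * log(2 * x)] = -2/x^2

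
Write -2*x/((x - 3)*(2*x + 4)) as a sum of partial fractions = -2/(5*(x + 2)) - 3/(5*(x - 3))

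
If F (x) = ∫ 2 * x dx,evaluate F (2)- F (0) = 4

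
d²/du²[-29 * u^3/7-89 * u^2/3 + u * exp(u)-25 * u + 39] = u*exp(u) - 174*u/7 + 2*exp(u) - 178/3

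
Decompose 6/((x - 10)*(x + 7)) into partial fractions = -6/(17*(x + 7)) + 6/(17*(x - 10))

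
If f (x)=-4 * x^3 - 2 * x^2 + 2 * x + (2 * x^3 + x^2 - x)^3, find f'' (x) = 576*x^7 + 672*x^6 - 252*x^5 - 330*x^4 + 60*x^3 + 36*x^2 - 30*x - 4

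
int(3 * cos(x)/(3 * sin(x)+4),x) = log(3*sin(x) + 4) + C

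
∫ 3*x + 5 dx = 3*x^2/2 + 5*x + C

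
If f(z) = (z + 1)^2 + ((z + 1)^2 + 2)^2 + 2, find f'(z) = 4*z^3 + 12*z^2 + 22*z + 14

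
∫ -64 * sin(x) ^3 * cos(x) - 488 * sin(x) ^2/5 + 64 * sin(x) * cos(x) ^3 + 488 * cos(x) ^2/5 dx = 244*sin(2*x)/5 - 4*cos(4*x) + C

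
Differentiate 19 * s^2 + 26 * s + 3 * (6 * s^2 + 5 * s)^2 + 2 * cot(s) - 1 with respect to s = 432*s^3 + 540*s^2 + 188*s - 2*cot(s)^2 + 24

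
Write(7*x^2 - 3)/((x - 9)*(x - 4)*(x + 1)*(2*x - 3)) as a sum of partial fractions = 34/(125*(2*x - 3)) - 2/(125*(x + 1)) - 109/(125*(x - 4)) + 94/(125*(x - 9))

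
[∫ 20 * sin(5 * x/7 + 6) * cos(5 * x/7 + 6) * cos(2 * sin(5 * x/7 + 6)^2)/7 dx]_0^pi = -sin(1 - cos(12)) + sin(cos(3*pi/7 + 12) + 1)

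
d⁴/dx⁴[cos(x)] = cos(x)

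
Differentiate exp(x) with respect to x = exp(x)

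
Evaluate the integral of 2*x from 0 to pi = pi^2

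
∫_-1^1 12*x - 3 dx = -6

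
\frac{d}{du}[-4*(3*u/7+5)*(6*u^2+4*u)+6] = -216*u^2/7 - 1776*u/7 - 80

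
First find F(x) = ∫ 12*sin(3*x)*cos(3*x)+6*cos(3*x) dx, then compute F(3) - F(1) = -cos(18) - 2*sin(3) + 2*sin(9) + cos(6)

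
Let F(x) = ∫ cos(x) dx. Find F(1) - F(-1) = 2*sin(1)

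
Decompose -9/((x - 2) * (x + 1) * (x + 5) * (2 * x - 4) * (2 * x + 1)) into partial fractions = -8/(25*(2*x + 1)) - 1/(392*(x + 5)) + 1/(8*(x + 1)) + 46/(1225*(x - 2)) - 3/(70*(x - 2)^2)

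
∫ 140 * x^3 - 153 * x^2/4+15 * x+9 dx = 35*x^4 - 51*x^3/4 + 15*x^2/2 + 9*x + C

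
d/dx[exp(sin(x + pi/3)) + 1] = exp(sin(x + pi/3))*cos(x + pi/3)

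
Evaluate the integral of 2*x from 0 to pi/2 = pi^2/4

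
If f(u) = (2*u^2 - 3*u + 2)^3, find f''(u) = 240*u^4 - 720*u^3 + 936*u^2 - 594*u + 156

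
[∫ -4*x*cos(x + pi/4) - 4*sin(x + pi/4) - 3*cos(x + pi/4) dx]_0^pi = 3*sqrt(2)/2 - sqrt(2)*(-4*pi - 3)/2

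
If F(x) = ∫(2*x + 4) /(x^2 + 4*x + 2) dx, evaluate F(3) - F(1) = -log(14) + log(46)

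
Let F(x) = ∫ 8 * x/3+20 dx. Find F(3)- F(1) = 152/3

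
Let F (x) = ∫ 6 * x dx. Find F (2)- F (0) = 12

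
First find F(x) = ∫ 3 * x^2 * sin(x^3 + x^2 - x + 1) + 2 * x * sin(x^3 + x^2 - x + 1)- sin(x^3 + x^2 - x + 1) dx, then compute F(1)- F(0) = -cos(2) + cos(1)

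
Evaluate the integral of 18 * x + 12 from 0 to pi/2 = -4 + (-3*pi/2 - 2)^2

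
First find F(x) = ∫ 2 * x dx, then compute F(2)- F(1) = 3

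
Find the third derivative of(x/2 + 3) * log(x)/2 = (12 - x)/(4*x^3)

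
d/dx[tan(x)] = cos(x)^(-2)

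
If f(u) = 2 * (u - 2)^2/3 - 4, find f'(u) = 4*u/3 - 8/3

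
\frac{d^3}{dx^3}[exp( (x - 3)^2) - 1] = 8*x^3*exp(x^2 - 6*x + 9) - 72*x^2*exp(x^2 - 6*x + 9) + 228*x*exp(x^2 - 6*x + 9) - 252*exp(x^2 - 6*x + 9)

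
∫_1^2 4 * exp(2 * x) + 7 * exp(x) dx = -2*(2 + E)^2 - exp(2) + E + 2*(2 + exp(2))^2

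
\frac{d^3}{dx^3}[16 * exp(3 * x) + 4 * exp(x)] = 432*exp(3*x) + 4*exp(x)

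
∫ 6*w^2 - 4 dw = 2*w^3 - 4*w + C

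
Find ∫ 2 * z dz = z^2 + C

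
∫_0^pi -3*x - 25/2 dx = (5 - 3*pi)*(pi/2 + 5) - 25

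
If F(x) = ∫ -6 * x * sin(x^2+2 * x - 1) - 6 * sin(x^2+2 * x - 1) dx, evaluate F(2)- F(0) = -3*cos(1) + 3*cos(7)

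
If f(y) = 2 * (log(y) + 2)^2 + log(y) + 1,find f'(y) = (4*log(y) + 9)/y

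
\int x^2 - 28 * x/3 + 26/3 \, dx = x^3/3 - 14*x^2/3 + 26*x/3 + C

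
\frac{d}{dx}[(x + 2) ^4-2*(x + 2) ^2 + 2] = 4*x^3 + 24*x^2 + 44*x + 24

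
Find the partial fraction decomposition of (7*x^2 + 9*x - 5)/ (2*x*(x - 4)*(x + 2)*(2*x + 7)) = -197/(315*(2*x + 7)) + 5/(72*(x + 2)) + 143/(720*(x - 4)) + 5/(112*x)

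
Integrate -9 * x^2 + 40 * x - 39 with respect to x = -3*x^3 + 20*x^2 - 39*x + C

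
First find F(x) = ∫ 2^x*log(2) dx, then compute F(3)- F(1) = 6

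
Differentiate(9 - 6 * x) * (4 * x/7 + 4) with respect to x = -48*x/7 - 132/7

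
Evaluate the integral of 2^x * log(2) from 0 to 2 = 3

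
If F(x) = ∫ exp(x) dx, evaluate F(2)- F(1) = -E + exp(2)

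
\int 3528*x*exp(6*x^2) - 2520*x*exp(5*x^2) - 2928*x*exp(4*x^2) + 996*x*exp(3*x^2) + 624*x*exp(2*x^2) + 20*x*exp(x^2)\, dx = (294*exp(5*x^2) - 252*exp(4*x^2) - 366*exp(3*x^2) + 166*exp(2*x^2) + 156*exp(x^2) + 10)*exp(x^2) + C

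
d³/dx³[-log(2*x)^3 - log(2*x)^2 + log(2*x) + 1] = (-6*log(x)^2 - 12*log(2)*log(x) + 14*log(x) - 6*log(2)^2 + 2 + 14*log(2))/x^3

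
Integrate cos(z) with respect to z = sin(z) + C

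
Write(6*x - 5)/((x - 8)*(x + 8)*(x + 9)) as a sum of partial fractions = -59/(17*(x + 9)) + 53/(16*(x + 8)) + 43/(272*(x - 8))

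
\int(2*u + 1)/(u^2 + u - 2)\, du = log(u^2 + u - 2) + C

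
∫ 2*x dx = x^2 + C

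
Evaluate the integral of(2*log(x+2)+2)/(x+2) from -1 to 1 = -1 + (1 + log(3))^2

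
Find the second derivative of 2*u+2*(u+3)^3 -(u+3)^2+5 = 12*u + 34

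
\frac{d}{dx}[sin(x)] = cos(x)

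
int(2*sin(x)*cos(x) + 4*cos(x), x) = (sin(x) + 2)^2 + C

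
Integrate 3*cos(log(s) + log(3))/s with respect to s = 3*sin(log(3*s)) + C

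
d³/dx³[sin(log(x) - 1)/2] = (3*sin(log(x) - 1) + cos(log(x) - 1))/(2*x^3)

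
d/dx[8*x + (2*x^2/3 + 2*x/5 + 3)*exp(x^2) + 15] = 4*x^3*exp(x^2)/3 + 4*x^2*exp(x^2)/5 + 22*x*exp(x^2)/3 + 2*exp(x^2)/5 + 8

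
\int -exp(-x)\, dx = exp(-x) + C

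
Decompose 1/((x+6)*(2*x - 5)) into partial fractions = 2/(17*(2*x - 5)) - 1/(17*(x + 6))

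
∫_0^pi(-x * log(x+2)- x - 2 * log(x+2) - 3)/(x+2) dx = (-pi - 3)*log(2 + pi) + 3*log(2)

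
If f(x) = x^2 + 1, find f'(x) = 2*x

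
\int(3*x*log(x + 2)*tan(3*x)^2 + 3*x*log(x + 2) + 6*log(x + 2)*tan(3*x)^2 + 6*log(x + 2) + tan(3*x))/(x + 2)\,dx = log(x + 2)*tan(3*x) + C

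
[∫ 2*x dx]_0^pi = pi^2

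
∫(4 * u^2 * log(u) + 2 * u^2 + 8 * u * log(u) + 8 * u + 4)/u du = 2*((u + 2)^2 - 2)*log(u) + C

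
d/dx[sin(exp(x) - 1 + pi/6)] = exp(x)*cos(exp(x) - 1 + pi/6)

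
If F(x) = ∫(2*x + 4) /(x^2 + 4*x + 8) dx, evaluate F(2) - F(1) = -log(13) + log(20)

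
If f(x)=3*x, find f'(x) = 3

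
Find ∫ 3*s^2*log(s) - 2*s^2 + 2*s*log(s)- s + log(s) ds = s*(log(s) - 1)*(s^2 + s + 1) + C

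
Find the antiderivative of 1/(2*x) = log(2*x)/2 + C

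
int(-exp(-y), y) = exp(-y) + C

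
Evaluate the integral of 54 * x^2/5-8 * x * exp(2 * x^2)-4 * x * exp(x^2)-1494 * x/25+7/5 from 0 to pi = -2*exp(2*pi^2) - 2*exp(pi^2) + (-5 + 3*pi/5)*(pi/5 + 4 + 6*pi^2) + 24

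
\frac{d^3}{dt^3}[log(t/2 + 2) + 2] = 2/(t^3 + 12*t^2 + 48*t + 64)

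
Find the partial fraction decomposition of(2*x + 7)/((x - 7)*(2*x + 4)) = -1/(6*(x + 2)) + 7/(6*(x - 7))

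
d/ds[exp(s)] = exp(s)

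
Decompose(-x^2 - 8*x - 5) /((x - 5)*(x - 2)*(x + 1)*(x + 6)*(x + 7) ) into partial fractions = 1/(324*(x + 7)) - 7/(440*(x + 6)) + 1/(270*(x + 1)) + 25/(648*(x - 2)) - 35/(1188*(x - 5))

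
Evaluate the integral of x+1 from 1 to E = -2 + (1 + E)^2/2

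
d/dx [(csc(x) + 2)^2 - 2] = -2*(2 + 1/sin(x))*cos(x)/sin(x)^2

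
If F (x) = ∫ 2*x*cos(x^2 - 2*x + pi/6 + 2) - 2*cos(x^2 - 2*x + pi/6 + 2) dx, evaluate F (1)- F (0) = -sin(pi/6 + 2) + sin(pi/6 + 1)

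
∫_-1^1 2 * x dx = 0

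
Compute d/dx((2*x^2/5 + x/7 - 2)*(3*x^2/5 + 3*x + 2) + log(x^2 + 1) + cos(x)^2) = (168*x^5 + 675*x^4 + 178*x^3 - 175*x^2*sin(2*x) - 325*x^2 + 360*x - 175*sin(2*x) - 1000)/(175*x^2 + 175)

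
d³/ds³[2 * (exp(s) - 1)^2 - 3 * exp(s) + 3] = 16*exp(2*s) - 7*exp(s)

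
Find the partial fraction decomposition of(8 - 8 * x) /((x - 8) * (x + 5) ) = -48/(13*(x + 5)) - 56/(13*(x - 8))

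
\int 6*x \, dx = 3*x^2 + C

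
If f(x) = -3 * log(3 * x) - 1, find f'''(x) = -6/x^3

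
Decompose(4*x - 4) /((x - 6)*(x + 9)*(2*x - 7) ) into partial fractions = -8/(25*(2*x - 7)) - 8/(75*(x + 9)) + 4/(15*(x - 6))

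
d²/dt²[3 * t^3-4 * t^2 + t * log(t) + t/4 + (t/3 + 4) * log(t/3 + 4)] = (54*t^3 + 624*t^2 - 284*t + 36)/(3*t^2 + 36*t)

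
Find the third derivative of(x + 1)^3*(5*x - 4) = 120*x + 66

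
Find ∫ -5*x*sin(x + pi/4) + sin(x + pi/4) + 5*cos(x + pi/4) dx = (5*x - 1)*cos(x + pi/4) + C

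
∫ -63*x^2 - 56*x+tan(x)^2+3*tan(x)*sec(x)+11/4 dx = -21*x^3 - 28*x^2 + 7*x/4 + tan(x) + 3*sec(x) + C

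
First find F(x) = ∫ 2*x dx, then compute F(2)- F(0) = 4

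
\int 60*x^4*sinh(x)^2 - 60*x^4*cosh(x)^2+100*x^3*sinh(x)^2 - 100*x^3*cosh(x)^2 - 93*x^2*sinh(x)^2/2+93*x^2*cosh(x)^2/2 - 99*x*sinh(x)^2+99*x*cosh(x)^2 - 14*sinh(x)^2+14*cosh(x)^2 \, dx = -12*x^5 - 25*x^4 + 31*x^3/2 + 99*x^2/2 + 14*x + C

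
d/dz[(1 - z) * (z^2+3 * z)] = -3*z^2 - 4*z + 3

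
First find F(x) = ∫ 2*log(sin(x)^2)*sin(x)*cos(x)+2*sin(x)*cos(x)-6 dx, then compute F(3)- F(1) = -12 + 2*log(sin(3))*sin(3)^2 - 2*log(sin(1))*sin(1)^2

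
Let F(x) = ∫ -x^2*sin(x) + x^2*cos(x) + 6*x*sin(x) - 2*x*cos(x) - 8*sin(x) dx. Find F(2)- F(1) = -sin(1) - cos(1)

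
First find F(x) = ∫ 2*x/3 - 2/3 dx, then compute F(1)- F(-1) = -4/3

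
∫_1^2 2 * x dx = 3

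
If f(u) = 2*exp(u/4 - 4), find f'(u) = exp(u/4 - 4)/2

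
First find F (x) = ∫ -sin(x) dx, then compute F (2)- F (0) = -1 + cos(2)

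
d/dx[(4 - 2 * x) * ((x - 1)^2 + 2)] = -6*x^2 + 16*x - 14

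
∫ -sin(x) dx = cos(x) + C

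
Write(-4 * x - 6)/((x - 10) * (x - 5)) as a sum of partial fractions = 26/(5*(x - 5)) - 46/(5*(x - 10))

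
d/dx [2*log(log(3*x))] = 2/(x*log(x) + x*log(3))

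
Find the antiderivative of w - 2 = w^2/2 - 2*w + C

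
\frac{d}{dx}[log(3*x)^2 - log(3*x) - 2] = (2*log(x) - 1 + 2*log(3))/x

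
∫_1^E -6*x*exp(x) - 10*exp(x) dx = 2*(-3*E - 2)*exp(E) + 10*E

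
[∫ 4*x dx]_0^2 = 8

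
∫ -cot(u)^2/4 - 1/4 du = cot(u)/4 + C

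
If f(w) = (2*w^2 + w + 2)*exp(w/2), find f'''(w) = w^2*exp(w/2)/4 + 25*w*exp(w/2)/8 + 7*exp(w/2)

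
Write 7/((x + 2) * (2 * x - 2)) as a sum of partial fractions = -7/(6*(x + 2)) + 7/(6*(x - 1))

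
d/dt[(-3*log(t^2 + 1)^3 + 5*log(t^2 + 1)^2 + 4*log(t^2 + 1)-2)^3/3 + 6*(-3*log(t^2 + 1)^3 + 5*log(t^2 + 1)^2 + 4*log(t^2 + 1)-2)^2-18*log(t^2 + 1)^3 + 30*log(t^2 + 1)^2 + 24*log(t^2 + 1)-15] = (-162*t*log(t^2 + 1)^8 + 720*t*log(t^2 + 1)^7 - 546*t*log(t^2 + 1)^6 - 508*t*log(t^2 + 1)^5 - 680*t*log(t^2 + 1)^4 + 672*t*log(t^2 + 1)^3 + 1340*t*log(t^2 + 1)^2 - 24*t*log(t^2 + 1) - 112*t)/(t^2 + 1)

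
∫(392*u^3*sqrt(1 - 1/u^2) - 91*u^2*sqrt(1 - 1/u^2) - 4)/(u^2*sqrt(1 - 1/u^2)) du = 196*u^2 - 91*u - 4*asec(u) + C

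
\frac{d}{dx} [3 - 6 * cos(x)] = 6*sin(x)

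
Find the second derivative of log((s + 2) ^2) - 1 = -2/(s^2 + 4*s + 4)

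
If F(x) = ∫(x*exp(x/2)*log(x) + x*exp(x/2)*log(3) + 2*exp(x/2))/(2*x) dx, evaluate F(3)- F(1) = -exp(1/2)*log(3) + exp(3/2)*log(9)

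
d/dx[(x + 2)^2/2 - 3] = x + 2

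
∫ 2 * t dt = t^2 + C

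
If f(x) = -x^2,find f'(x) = -2*x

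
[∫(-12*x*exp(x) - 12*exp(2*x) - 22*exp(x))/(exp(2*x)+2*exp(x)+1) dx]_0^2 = -34*exp(2)/(1 + exp(2)) + 5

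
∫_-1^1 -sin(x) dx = 0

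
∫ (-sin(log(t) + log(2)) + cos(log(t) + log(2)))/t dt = sqrt(2)*sin(log(t) + log(2) + pi/4) + C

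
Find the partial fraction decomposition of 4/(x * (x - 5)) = 4/(5*(x - 5)) - 4/(5*x)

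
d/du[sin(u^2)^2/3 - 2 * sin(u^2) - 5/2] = 4*u*(sin(u^2)/3 - 1)*cos(u^2)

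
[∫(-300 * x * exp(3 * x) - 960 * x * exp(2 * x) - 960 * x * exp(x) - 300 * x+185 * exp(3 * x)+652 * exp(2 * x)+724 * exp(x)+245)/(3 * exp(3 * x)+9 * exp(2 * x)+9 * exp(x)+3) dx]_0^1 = -2*(E/(1 + E) + 1)^2 + E/(3*(1 + E)) + 26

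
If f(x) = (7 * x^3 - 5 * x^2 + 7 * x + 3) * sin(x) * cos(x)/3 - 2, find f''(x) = -14*x^3*sin(2*x)/3 + 10*x^2*sin(2*x)/3 + 14*x^2*cos(2*x) + 7*x*sin(2*x)/3 - 20*x*cos(2*x)/3 - 11*sin(2*x)/3 + 14*cos(2*x)/3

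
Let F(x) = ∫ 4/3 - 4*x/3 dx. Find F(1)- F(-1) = 8/3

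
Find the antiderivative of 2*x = x^2 + C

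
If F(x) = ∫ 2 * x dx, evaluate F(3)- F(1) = 8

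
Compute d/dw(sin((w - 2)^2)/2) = (w - 2)*cos(w^2 - 4*w + 4)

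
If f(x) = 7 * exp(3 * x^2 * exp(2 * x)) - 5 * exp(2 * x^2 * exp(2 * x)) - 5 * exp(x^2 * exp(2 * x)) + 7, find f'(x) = -10*x^2*exp(x^2*exp(2*x) + 2*x) - 20*x^2*exp(2*x^2*exp(2*x) + 2*x) + 42*x^2*exp(3*x^2*exp(2*x) + 2*x) - 10*x*exp(x^2*exp(2*x) + 2*x) - 20*x*exp(2*x^2*exp(2*x) + 2*x) + 42*x*exp(3*x^2*exp(2*x) + 2*x)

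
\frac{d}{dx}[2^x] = 2^x*log(2)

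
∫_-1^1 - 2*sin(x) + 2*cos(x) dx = 4*sin(1)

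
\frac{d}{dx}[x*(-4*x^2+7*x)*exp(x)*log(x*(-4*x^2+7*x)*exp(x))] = -4*x^3*exp(x)*log(-4*x^3*exp(x) + 7*x^2*exp(x)) - 4*x^3*exp(x) - 5*x^2*exp(x)*log(-4*x^3*exp(x) + 7*x^2*exp(x)) - 5*x^2*exp(x) + 14*x*exp(x)*log(-4*x^3*exp(x) + 7*x^2*exp(x)) + 14*x*exp(x)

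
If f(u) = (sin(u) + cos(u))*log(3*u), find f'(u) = sqrt(2)*(u*log(u)*cos(u + pi/4) + u*log(3)*cos(u + pi/4) + sin(u + pi/4))/u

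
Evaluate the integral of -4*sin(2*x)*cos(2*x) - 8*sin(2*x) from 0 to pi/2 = -8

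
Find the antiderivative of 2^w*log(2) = 2^w + C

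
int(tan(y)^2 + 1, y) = tan(y) + C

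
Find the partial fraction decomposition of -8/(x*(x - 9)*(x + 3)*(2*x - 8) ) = 1/(63*(x + 3)) + 1/(35*(x - 4)) - 1/(135*(x - 9)) - 1/(27*x)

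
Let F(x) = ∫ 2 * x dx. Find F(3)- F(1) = 8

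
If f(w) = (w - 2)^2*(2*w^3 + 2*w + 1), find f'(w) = 10*w^4 - 32*w^3 + 30*w^2 - 14*w + 4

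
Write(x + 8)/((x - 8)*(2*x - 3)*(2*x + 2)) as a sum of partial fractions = -19/(65*(2*x - 3)) + 7/(90*(x + 1)) + 8/(117*(x - 8))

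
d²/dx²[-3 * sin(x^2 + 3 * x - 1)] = 12*x^2*sin(x^2 + 3*x - 1) + 36*x*sin(x^2 + 3*x - 1) + 27*sin(x^2 + 3*x - 1) - 6*cos(x^2 + 3*x - 1)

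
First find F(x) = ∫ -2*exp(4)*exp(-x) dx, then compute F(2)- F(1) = -2*exp(3) + 2*exp(2)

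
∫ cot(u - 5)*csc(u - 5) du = -csc(u - 5) + C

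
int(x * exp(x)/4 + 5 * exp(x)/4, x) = (x + 4)*exp(x)/4 + C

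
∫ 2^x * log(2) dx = 2^x + C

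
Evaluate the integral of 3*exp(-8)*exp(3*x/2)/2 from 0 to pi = -exp(-8) + exp(-8 + 3*pi/2)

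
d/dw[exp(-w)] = -exp(-w)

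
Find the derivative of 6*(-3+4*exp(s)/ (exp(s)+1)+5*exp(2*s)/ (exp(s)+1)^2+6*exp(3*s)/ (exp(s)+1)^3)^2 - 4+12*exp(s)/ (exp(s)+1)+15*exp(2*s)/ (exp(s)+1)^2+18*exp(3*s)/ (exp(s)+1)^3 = (4704*exp(6*s) + 4470*exp(5*s) - 18*exp(4*s) - 1746*exp(3*s) - 798*exp(2*s) - 132*exp(s))/(exp(7*s) + 7*exp(6*s) + 21*exp(5*s) + 35*exp(4*s) + 35*exp(3*s) + 21*exp(2*s) + 7*exp(s) + 1)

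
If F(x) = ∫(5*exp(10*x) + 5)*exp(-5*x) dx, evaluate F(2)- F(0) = -exp(-10) + exp(10)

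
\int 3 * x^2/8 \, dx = x^3/8 + C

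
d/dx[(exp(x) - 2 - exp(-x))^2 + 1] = (2*exp(4*x) - 4*exp(3*x) - 4*exp(x) - 2)*exp(-2*x)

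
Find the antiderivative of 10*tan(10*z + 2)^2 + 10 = tan(10*z + 2) + C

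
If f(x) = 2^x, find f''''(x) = 2^x*log(2)^4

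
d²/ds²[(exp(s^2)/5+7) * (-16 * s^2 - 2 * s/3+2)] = -64*s^4*exp(s^2)/5 - 8*s^3*exp(s^2)/15 - 152*s^2*exp(s^2)/5 - 4*s*exp(s^2)/5 - 28*exp(s^2)/5 - 224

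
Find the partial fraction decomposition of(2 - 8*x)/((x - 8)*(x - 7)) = 54/(x - 7) - 62/(x - 8)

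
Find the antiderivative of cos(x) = sin(x) + C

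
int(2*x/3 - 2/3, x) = x^2/3 - 2*x/3 + C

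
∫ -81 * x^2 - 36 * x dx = -27*x^3 - 18*x^2 + C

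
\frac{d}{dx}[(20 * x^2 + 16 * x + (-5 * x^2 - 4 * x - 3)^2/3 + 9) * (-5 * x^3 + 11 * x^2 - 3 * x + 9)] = -875*x^6/3 + 150*x^5 - 275*x^4 + 3644*x^3/3 + 654*x^2 + 756*x + 180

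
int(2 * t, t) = t^2 + C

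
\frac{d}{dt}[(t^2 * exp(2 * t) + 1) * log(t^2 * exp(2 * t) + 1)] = 2*t^2*exp(2*t)*log(t^2*exp(2*t) + 1) + 2*t^2*exp(2*t) + 2*t*exp(2*t)*log(t^2*exp(2*t) + 1) + 2*t*exp(2*t)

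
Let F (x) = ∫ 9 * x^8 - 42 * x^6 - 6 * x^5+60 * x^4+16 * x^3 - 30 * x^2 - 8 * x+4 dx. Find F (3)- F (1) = 8778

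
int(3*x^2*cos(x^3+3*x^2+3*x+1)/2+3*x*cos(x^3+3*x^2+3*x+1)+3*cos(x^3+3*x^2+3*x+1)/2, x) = sin((x + 1)^3)/2 + C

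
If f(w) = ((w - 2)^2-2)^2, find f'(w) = 4*w^3 - 24*w^2 + 40*w - 16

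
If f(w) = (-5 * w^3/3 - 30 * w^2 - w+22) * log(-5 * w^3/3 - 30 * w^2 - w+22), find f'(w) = -5*w^2*log(-5*w^3/3 - 30*w^2 - w + 22) - 5*w^2 - 60*w*log(-5*w^3/3 - 30*w^2 - w + 22) - 60*w - log(-5*w^3/3 - 30*w^2 - w + 22) - 1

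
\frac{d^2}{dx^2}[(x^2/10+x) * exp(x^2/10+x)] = x^4*exp(x^2/10 + x)/250 + 2*x^3*exp(x^2/10 + x)/25 + 3*x^2*exp(x^2/10 + x)/5 + 2*x*exp(x^2/10 + x) + 11*exp(x^2/10 + x)/5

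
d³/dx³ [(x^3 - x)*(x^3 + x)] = 120*x^3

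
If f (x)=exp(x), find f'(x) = exp(x)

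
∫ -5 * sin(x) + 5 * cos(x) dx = 5*sqrt(2)*sin(x + pi/4) + C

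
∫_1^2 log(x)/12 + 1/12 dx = log(2)/6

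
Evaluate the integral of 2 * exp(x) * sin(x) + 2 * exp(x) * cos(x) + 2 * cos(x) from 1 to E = (-2*E - 2)*sin(1) + (2 + 2*exp(E))*sin(E)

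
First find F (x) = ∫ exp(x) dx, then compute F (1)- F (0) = -1 + E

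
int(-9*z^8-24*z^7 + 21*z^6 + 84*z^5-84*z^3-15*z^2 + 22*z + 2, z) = -z^9 - 3*z^8 + 3*z^7 + 14*z^6 - 21*z^4 - 5*z^3 + 11*z^2 + 2*z + C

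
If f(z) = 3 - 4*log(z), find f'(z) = -4/z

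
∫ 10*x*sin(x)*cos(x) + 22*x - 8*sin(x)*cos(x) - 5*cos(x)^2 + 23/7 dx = 11*x^2 + 23*x/7 + (4 - 5*x)*cos(x)^2 + C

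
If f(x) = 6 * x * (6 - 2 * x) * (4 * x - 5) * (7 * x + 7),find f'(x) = -1344*x^3 + 3276*x^2 + 336*x - 1260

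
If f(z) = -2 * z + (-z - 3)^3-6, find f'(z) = -3*z^2 - 18*z - 29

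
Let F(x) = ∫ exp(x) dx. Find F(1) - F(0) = -1 + E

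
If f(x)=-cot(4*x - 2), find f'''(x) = 384*cot(4*x - 2)^4 + 512*cot(4*x - 2)^2 + 128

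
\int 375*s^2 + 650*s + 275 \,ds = 125*s^3 + 325*s^2 + 275*s + C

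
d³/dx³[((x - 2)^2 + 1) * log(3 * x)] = (2*x^2 + 4*x + 10)/x^3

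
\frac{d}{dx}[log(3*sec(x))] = tan(x)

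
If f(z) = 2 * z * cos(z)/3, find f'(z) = -2*z*sin(z)/3 + 2*cos(z)/3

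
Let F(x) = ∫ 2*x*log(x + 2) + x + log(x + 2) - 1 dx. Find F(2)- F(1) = 8*log(2)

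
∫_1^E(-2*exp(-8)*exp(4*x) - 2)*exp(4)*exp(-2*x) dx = -exp(2) - exp(-4 + 2*E) + exp(-2) + exp(4 - 2*E)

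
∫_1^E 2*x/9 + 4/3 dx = -49/9 + (E/3 + 2)^2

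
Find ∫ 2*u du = u^2 + C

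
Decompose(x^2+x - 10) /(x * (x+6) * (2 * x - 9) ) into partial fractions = 59/(189*(2*x - 9)) + 10/(63*(x + 6)) + 5/(27*x)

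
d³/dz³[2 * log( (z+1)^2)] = 8/(z^3 + 3*z^2 + 3*z + 1)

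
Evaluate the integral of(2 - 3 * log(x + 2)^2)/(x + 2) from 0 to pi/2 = -log(pi/2 + 2)^3 - 2*log(2) + log(2)^3 + 2*log(pi/2 + 2)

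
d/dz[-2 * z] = -2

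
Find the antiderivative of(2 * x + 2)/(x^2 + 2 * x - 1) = log(2*(x + 1)^2 - 4) + C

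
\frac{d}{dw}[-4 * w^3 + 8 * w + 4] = 8 - 12*w^2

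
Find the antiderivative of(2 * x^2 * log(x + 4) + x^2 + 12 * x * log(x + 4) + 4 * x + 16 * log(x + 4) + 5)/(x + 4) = ((x + 2)^2 + 1)*log(x + 4) + C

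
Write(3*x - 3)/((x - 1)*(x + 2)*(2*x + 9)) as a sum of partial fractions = -6/(5*(2*x + 9)) + 3/(5*(x + 2))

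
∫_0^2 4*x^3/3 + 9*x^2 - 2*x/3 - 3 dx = 22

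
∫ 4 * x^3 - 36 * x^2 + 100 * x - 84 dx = x^4 - 12*x^3 + 50*x^2 - 84*x + C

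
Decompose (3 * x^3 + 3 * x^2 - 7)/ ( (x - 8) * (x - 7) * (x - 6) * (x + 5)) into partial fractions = 307/(1716*(x + 5)) + 749/(22*(x - 6)) - 1169/(12*(x - 7)) + 1721/(26*(x - 8))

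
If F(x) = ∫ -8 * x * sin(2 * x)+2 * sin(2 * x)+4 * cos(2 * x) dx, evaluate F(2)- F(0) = 7*cos(4) + 1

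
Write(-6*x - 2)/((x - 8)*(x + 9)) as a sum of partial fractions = -52/(17*(x + 9)) - 50/(17*(x - 8))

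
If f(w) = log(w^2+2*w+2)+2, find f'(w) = (2*w + 2)/(w^2 + 2*w + 2)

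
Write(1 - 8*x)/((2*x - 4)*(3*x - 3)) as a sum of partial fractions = 7/(6*(x - 1)) - 5/(2*(x - 2))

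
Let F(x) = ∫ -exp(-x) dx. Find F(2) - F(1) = -exp(-1) + exp(-2)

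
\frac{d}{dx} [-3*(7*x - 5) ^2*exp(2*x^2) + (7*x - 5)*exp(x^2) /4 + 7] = -588*x^3*exp(2*x^2) + 840*x^2*exp(2*x^2) + 7*x^2*exp(x^2)/2 - 594*x*exp(2*x^2) - 5*x*exp(x^2)/2 + 210*exp(2*x^2) + 7*exp(x^2)/4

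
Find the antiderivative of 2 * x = x^2 + C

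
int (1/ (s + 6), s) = log(s + 6) + C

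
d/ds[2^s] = 2^s*log(2)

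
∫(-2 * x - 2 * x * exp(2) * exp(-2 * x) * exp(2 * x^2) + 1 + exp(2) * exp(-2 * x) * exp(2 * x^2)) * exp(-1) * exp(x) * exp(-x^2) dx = -2*sinh(x^2 - x + 1) + C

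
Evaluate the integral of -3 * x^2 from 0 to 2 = -8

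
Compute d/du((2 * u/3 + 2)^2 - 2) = 8*u/9 + 8/3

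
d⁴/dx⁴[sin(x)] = sin(x)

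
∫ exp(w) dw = exp(w) + C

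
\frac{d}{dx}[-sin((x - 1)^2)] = 2*(1 - x)*cos(x^2 - 2*x + 1)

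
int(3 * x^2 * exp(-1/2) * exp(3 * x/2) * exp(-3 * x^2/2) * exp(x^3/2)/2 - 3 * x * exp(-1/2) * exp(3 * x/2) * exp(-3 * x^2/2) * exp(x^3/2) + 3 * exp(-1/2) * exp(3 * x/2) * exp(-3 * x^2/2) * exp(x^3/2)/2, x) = exp((x - 1)^3/2) + C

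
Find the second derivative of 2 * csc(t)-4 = -2/sin(t) + 4/sin(t)^3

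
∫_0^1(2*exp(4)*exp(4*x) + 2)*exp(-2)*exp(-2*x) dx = -exp(2) - exp(-4) + exp(-2) + exp(4)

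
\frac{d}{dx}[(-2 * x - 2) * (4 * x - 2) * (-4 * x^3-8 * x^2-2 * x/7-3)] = 160*x^4 + 320*x^3 + 384*x^2/7 - 96*x/7 + 76/7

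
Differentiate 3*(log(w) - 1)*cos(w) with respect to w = 3*(-w*log(w)*sin(w) + w*sin(w) + cos(w))/w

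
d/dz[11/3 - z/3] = -1/3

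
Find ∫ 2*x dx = x^2 + C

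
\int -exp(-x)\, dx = exp(-x) + C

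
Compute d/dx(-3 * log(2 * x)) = -3/x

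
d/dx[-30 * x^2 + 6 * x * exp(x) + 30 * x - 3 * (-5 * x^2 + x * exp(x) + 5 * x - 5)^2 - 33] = 30*x^3*exp(x) - 300*x^3 - 6*x^2*exp(2*x) + 60*x^2*exp(x) + 450*x^2 - 6*x*exp(2*x) - 24*x*exp(x) - 510*x + 36*exp(x) + 180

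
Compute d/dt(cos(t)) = -sin(t)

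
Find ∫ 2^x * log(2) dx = 2^x + C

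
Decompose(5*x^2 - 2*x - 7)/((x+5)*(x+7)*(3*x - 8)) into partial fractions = 209/(667*(3*x - 8)) + 126/(29*(x + 7)) - 64/(23*(x + 5))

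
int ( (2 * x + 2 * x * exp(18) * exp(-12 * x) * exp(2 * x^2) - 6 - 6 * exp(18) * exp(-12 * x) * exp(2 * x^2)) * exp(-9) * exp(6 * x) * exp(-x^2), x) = 2*sinh((x - 3)^2) + C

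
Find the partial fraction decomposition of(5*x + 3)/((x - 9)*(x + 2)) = 7/(11*(x + 2)) + 48/(11*(x - 9))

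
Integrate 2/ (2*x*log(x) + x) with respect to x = log(2*log(x) + 1) + C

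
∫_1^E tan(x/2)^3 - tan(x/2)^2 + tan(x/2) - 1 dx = -(-1 + tan(1/2))^2 + (-1 + tan(E/2))^2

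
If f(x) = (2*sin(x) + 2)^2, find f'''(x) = -8*(4*sin(x) + 1)*cos(x)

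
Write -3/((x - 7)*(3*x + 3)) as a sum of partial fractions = 1/(8*(x + 1)) - 1/(8*(x - 7))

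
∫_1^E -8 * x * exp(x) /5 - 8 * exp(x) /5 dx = -8*exp(1 + E)/5 + 8*E/5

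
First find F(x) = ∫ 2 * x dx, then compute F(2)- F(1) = 3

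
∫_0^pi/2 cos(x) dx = 1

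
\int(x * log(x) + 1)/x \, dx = (x + 1)*(log(x) - 1) + C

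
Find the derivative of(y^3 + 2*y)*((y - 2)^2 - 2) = 5*y^4 - 16*y^3 + 12*y^2 - 16*y + 4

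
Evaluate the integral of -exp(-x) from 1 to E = -exp(-1) + exp(-E)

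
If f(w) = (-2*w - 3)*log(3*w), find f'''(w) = (2*w - 6)/w^3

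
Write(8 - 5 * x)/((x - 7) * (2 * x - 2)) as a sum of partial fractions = -1/(4*(x - 1)) - 9/(4*(x - 7))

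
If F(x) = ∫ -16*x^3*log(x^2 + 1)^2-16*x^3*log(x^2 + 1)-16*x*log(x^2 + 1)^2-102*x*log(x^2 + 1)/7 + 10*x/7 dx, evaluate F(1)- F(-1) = 0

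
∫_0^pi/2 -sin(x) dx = -1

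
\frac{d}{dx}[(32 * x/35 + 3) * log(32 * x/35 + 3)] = 32*log(32*x/35 + 3)/35 + 32/35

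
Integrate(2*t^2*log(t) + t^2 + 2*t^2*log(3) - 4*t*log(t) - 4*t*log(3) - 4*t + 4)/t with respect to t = (t - 2)^2*log(3*t) + C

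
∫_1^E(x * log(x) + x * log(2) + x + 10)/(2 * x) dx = -11*log(2)/2 + (E/2 + 5)*log(2*E)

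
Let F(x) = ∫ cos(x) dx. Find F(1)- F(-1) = 2*sin(1)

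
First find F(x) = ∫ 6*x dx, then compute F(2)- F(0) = 12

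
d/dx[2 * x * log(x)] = 2*log(x) + 2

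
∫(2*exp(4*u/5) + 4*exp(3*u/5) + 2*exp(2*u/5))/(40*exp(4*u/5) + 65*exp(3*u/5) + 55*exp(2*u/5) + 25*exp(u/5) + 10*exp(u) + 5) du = log(1 + exp(2*u/5)/(exp(u/5) + 1)^2) + C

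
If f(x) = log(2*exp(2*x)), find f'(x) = 2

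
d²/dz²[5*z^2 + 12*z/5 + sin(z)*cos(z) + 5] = 10 - 2*sin(2*z)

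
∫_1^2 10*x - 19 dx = -4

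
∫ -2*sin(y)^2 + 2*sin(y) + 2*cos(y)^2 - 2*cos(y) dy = (sqrt(2)*sin(y + pi/4) - 1)^2 + C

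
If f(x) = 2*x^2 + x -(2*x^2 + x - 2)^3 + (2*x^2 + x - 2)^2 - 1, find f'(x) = -48*x^5 - 60*x^4 + 88*x^3 + 81*x^2 - 46*x - 15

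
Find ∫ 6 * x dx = 3*x^2 + C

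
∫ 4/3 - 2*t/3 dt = -t^2/3 + 4*t/3 + C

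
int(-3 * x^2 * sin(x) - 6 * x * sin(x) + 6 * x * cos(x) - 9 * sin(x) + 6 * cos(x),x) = (3*(x + 1)^2 + 6)*cos(x) + C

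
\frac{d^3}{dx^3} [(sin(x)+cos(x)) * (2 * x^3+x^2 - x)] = -2*sqrt(2)*x^3*cos(x + pi/4) - 17*x^2*sin(x) - 19*x^2*cos(x) - 43*x*sin(x) + 31*x*cos(x) + 9*sin(x) + 21*cos(x)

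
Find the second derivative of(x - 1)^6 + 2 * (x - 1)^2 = 30*x^4 - 120*x^3 + 180*x^2 - 120*x + 34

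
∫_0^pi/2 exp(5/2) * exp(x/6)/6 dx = -exp(5/2) + exp(pi/12 + 5/2)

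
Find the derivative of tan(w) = cos(w)^(-2)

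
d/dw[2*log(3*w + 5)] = 6/(3*w + 5)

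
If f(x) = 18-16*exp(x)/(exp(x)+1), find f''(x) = (16*exp(2*x) - 16*exp(x))/(exp(3*x) + 3*exp(2*x) + 3*exp(x) + 1)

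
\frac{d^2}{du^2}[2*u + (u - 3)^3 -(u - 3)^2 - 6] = 6*u - 20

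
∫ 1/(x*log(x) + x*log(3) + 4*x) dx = log(log(3*x) + 4) + C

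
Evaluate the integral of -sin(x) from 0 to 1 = -1 + cos(1)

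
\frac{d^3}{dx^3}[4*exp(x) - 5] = 4*exp(x)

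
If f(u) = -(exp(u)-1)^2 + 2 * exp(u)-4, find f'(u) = -2*exp(2*u) + 4*exp(u)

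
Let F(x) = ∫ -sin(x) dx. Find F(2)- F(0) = -1 + cos(2)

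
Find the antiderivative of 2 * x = x^2 + C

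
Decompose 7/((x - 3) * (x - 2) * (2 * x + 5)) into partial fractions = 28/(99*(2*x + 5)) - 7/(9*(x - 2)) + 7/(11*(x - 3))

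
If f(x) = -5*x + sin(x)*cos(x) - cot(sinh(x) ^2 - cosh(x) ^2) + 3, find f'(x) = cos(2*x) - 5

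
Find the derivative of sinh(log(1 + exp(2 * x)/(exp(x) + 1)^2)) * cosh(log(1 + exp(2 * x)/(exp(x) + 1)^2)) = 2*exp(2*x)*cosh(2*log(1 + exp(2*x)/(exp(2*x) + 2*exp(x) + 1)))/(2*exp(3*x) + 4*exp(2*x) + 3*exp(x) + 1)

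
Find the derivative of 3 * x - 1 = 3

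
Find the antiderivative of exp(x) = exp(x) + C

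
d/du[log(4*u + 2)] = 2/(2*u + 1)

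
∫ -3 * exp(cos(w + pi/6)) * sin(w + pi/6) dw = 3*exp(cos(w + pi/6)) + C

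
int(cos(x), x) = sin(x) + C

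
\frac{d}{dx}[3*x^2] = 6*x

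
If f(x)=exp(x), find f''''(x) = exp(x)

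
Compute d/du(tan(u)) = cos(u)^(-2)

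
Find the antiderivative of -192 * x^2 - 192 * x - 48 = -64*x^3 - 96*x^2 - 48*x + C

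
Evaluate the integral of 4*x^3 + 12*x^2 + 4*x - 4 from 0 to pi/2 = -1 + (-2 + (1 + pi/2)^2)^2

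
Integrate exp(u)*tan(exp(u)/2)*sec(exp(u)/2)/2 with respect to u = sec(exp(u)/2) + C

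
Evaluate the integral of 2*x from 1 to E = -1 + exp(2)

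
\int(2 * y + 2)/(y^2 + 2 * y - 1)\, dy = log(2*(y + 1)^2 - 4) + C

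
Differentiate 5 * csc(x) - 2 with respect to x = -5*cot(x)*csc(x)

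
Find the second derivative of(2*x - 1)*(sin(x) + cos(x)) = -2*x*sin(x) - 2*x*cos(x) - 3*sin(x) + 5*cos(x)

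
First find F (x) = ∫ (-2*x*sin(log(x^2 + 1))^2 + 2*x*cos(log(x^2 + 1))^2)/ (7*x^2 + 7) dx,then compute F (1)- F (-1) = 0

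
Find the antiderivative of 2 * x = x^2 + C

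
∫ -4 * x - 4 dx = -2*x^2 - 4*x + C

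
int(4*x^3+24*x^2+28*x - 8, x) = x^4 + 8*x^3 + 14*x^2 - 8*x + C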